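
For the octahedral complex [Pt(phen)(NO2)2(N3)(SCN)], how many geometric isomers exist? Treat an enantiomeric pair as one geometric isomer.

An octahedron has six vertices in three trans pairs; every non-trans pair is cis.
Each phen is bidentate and must span two cis positions.
There are 4 geometric isomers: NO2 cis (3 arrangements, 2 chiral); NO2 trans.

4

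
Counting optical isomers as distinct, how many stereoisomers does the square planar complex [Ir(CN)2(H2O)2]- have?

A square has two trans pairs of vertices; adjacent vertices are cis.
Systematic placement gives 2 geometric isomers: CN cis; CN trans.
Each arrangement has an internal mirror plane or centre of symmetry, so none is chiral.

2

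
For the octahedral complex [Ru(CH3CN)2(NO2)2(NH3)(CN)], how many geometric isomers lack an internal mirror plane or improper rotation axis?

The six octahedral sites form three mutually perpendicular trans pairs.
There are 6 geometric isomers: CH3CN trans, NO2 trans; CH3CN trans, NO2 cis; CH3CN cis, NO2 trans; CH3CN cis, NO2 cis (3 arrangements, 2 chiral).
Of these, 2 lack any improper symmetry element and so occur as enantiomeric pairs, giving 6 + 2 = 8 stereoisomers in total.

2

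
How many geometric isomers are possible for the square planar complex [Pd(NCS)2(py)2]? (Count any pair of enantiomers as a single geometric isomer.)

2

A square has two trans pairs of vertices; adjacent vertices are cis.
Systematic placement gives 2 geometric isomers: NCS cis; NCS trans.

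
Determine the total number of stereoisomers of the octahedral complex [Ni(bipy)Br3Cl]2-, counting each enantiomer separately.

2

In an octahedral complex each vertex has one trans partner and four cis neighbours.
Each bipy is bidentate and must span two cis positions.
The distinct arrangements are (2 in all): Br mer; Br fac.
Each arrangement has an internal mirror plane or centre of symmetry, so none is chiral.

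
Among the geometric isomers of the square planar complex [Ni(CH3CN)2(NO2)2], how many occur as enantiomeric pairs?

A square has two trans pairs of vertices; adjacent vertices are cis.
There are 2 geometric isomers: CH3CN cis; CH3CN trans.
Each arrangement has an internal mirror plane or centre of symmetry, so none is chiral.

0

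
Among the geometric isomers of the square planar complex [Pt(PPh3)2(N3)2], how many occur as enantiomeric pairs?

Working through the distinct placements yields 2 geometric isomers: PPh3 cis; PPh3 trans.
Each arrangement has an internal mirror plane or centre of symmetry, so none is chiral.

0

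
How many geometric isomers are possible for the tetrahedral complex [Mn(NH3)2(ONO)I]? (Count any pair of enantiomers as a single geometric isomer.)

In a tetrahedral complex all four positions are equivalent and every pair of ligands is adjacent — there is no cis/trans distinction.
Only one geometric arrangement is possible.

1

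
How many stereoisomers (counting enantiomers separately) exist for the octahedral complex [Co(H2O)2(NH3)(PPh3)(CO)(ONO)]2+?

15

In an octahedral complex each vertex has one trans partner and four cis neighbours.
Placing the ligands in turn and identifying arrangements related by rotation or reflection leaves 9 distinct geometric isomers.
Of these, 6 lack any improper symmetry element and so occur as enantiomeric pairs, giving 9 + 6 = 15 stereoisomers in total.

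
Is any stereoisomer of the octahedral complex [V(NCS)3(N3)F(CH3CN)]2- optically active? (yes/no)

The six octahedral sites form three mutually perpendicular trans pairs.
Systematic placement gives 4 geometric isomers: NCS mer (3 arrangements); NCS fac (chiral).
One of these lacks any improper symmetry element and so occurs as an enantiomeric pair, giving 4 + 1 = 5 stereoisomers in total.

yes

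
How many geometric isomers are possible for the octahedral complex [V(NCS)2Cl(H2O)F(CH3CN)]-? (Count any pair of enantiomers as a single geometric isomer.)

9

Exhaustive case analysis gives 9 geometric isomers.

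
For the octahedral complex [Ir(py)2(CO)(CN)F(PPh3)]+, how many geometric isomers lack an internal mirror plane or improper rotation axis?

The six octahedral sites form three mutually perpendicular trans pairs.
Exhaustive case analysis gives 9 geometric isomers.
Of these, 6 lack any improper symmetry element and so occur as enantiomeric pairs, giving 9 + 6 = 15 stereoisomers in total.

6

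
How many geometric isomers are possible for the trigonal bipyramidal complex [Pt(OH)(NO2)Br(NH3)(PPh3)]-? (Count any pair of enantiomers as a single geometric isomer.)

10

In a trigonal bipyramid the two axial positions differ from the three equatorial ones.
Systematic enumeration (placing each ligand type in turn and discarding arrangements equivalent by rotation or reflection) gives 10 geometric isomers.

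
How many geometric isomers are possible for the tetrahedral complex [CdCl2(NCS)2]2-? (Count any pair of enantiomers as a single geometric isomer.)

1

All four vertices of a tetrahedron are equivalent and mutually adjacent, so cis/trans isomerism cannot arise.
Only one geometric arrangement is possible.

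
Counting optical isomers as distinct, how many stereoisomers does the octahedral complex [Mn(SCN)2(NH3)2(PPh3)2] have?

Working through the distinct placements yields 5 geometric isomers: SCN trans, NH3 trans, PPh3 trans; SCN cis, NH3 trans, PPh3 cis; SCN trans, NH3 cis, PPh3 cis; SCN cis, NH3 cis, PPh3 cis (chiral); SCN cis, NH3 cis, PPh3 trans.
One of these lacks any improper symmetry element and so occurs as an enantiomeric pair, giving 5 + 1 = 6 stereoisomers in total.

6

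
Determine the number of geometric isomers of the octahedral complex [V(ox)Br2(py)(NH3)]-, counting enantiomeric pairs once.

In an octahedral complex each vertex has one trans partner and four cis neighbours.
Each ox is bidentate and must span two cis positions.
There are 4 geometric isomers: Br trans; Br cis (3 arrangements, 2 chiral).

4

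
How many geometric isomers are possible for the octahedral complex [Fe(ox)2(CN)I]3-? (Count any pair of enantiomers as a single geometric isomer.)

The six octahedral sites form three mutually perpendicular trans pairs.
Each ox is bidentate and must span two cis positions.
There are 2 geometric isomers: CN and I mutually trans; CN and I mutually cis (chiral).

2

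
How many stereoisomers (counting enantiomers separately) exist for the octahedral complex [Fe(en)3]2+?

An octahedron has six vertices in three trans pairs; every non-trans pair is cis.
Each en is bidentate and must span two cis positions.
Only one geometric arrangement is possible; it has no improper symmetry element, so it exists as a pair of enantiomers (2 stereoisomers).

2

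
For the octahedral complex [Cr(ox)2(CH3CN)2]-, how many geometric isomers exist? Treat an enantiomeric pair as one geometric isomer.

2

The six octahedral sites form three mutually perpendicular trans pairs.
Each ox is bidentate and must span two cis positions.
There are 2 geometric isomers: CH3CN trans; CH3CN cis (chiral).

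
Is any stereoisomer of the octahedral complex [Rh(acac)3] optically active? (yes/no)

An octahedron has six vertices in three trans pairs; every non-trans pair is cis.
Each acac is bidentate and must span two cis positions.
Only one geometric arrangement is possible; it has no improper symmetry element, so it exists as a pair of enantiomers (2 stereoisomers).

yes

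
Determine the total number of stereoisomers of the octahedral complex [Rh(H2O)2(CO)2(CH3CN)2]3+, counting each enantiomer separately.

6

Systematic placement gives 5 geometric isomers: H2O trans, CO trans, CH3CN trans; H2O cis, CO cis, CH3CN trans; H2O trans, CO cis, CH3CN cis; H2O cis, CO cis, CH3CN cis (chiral); H2O cis, CO trans, CH3CN cis.
One of these lacks any improper symmetry element and so occurs as an enantiomeric pair, giving 5 + 1 = 6 stereoisomers in total.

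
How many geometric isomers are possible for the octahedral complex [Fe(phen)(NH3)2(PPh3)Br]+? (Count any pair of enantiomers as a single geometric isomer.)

4

Each phen is bidentate and must span two cis positions.
Working through the distinct placements yields 4 geometric isomers: NH3 cis (3 arrangements, 2 chiral); NH3 trans.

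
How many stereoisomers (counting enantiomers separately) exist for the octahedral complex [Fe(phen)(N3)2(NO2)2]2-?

In an octahedral complex each vertex has one trans partner and four cis neighbours.
Each phen is bidentate and must span two cis positions.
The distinct arrangements are (3 in all): N3 trans, NO2 cis; N3 cis, NO2 cis (chiral); N3 cis, NO2 trans.
One of these lacks any improper symmetry element and so occurs as an enantiomeric pair, giving 3 + 1 = 4 stereoisomers in total.

4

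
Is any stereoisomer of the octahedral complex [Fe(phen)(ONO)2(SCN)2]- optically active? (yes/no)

An octahedron has six vertices in three trans pairs; every non-trans pair is cis.
Each phen is bidentate and must span two cis positions.
There are 3 geometric isomers: ONO trans, SCN cis; ONO cis, SCN cis (chiral); ONO cis, SCN trans.
One of these lacks any improper symmetry element and so occurs as an enantiomeric pair, giving 3 + 1 = 4 stereoisomers in total.

yes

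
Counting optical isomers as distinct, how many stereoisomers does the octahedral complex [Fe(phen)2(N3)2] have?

An octahedron has six vertices in three trans pairs; every non-trans pair is cis.
Each phen is bidentate and must span two cis positions.
The distinct arrangements are (2 in all): N3 trans; N3 cis (chiral).
One of these lacks any improper symmetry element and so occurs as an enantiomeric pair, giving 2 + 1 = 3 stereoisomers in total.

3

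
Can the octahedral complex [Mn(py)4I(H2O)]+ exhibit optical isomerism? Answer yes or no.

no

There are 2 geometric isomers: I and H2O mutually trans; I and H2O mutually cis.
Each arrangement has an internal mirror plane or centre of symmetry, so none is chiral.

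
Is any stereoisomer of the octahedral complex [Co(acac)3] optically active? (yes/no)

The six octahedral sites form three mutually perpendicular trans pairs.
Each acac is bidentate and must span two cis positions.
Only one geometric arrangement is possible; it has no improper symmetry element, so it exists as a pair of enantiomers (2 stereoisomers).

yes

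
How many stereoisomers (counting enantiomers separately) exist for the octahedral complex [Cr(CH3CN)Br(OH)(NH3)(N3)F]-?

30

Systematic enumeration (placing each ligand type in turn and discarding arrangements equivalent by rotation or reflection) gives 15 geometric isomers.
Of these, 15 lack any improper symmetry element and so occur as enantiomeric pairs, giving 15 + 15 = 30 stereoisomers in total.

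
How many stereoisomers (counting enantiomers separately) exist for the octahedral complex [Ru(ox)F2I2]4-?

The six octahedral sites form three mutually perpendicular trans pairs.
Each ox is bidentate and must span two cis positions.
There are 3 geometric isomers: F trans, I cis; F cis, I cis (chiral); F cis, I trans.
One of these lacks any improper symmetry element and so occurs as an enantiomeric pair, giving 3 + 1 = 4 stereoisomers in total.

4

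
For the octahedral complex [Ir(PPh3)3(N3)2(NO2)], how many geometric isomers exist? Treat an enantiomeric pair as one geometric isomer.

In an octahedral complex each vertex has one trans partner and four cis neighbours.
Systematic placement gives 3 geometric isomers: PPh3 mer, N3 trans; PPh3 mer, N3 cis; PPh3 fac, N3 cis.

3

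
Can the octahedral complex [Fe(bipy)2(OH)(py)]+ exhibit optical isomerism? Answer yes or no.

yes

Each bipy is bidentate and must span two cis positions.
Working through the distinct placements yields 2 geometric isomers: OH and py mutually cis (chiral); OH and py mutually trans.
One of these lacks any improper symmetry element and so occurs as an enantiomeric pair, giving 2 + 1 = 3 stereoisomers in total.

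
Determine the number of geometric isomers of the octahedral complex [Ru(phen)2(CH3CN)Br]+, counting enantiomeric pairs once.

2

An octahedron has six vertices in three trans pairs; every non-trans pair is cis.
Each phen is bidentate and must span two cis positions.
The distinct arrangements are (2 in all): CH3CN and Br mutually trans; CH3CN and Br mutually cis (chiral).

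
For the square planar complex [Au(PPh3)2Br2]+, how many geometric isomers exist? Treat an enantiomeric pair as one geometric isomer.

Systematic placement gives 2 geometric isomers: PPh3 cis; PPh3 trans.

2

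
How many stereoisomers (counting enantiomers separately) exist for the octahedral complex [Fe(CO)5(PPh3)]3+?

Only one geometric arrangement is possible.

1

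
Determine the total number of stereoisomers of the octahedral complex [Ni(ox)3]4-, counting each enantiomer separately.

Each ox is bidentate and must span two cis positions.
Only one geometric arrangement is possible; it has no improper symmetry element, so it exists as a pair of enantiomers (2 stereoisomers).

2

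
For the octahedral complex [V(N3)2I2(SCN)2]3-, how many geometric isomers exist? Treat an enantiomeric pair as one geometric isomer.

5

The distinct arrangements are (5 in all): N3 trans, I trans, SCN trans; N3 cis, I trans, SCN cis; N3 cis, I cis, SCN trans; N3 cis, I cis, SCN cis (chiral); N3 trans, I cis, SCN cis.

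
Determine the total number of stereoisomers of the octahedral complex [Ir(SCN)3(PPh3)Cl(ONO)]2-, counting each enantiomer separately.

5

In an octahedral complex each vertex has one trans partner and four cis neighbours.
There are 4 geometric isomers: SCN mer (3 arrangements); SCN fac (chiral).
One of these lacks any improper symmetry element and so occurs as an enantiomeric pair, giving 4 + 1 = 5 stereoisomers in total.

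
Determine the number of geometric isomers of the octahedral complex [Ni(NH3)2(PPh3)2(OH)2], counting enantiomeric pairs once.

5

An octahedron has six vertices in three trans pairs; every non-trans pair is cis.
The distinct arrangements are (5 in all): NH3 trans, PPh3 trans, OH trans; NH3 trans, PPh3 cis, OH cis; NH3 cis, PPh3 trans, OH cis; NH3 cis, PPh3 cis, OH cis (chiral); NH3 cis, PPh3 cis, OH trans.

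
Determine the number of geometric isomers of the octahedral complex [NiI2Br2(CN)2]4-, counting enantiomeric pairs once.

5

The six octahedral sites form three mutually perpendicular trans pairs.
Working through the distinct placements yields 5 geometric isomers: I trans, Br trans, CN trans; I cis, Br trans, CN cis; I trans, Br cis, CN cis; I cis, Br cis, CN cis (chiral); I cis, Br cis, CN trans.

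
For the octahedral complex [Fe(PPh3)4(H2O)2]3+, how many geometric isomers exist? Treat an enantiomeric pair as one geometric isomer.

The six octahedral sites form three mutually perpendicular trans pairs.
Systematic placement gives 2 geometric isomers: H2O trans; H2O cis.

2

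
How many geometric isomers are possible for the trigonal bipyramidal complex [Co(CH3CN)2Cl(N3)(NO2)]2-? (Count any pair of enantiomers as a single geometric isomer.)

In a trigonal bipyramid the two axial positions differ from the three equatorial ones.
Systematic enumeration (placing each ligand type in turn and discarding arrangements equivalent by rotation or reflection) gives 7 geometric isomers.

7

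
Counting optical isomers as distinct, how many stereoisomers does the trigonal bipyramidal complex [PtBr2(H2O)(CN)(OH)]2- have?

In a trigonal bipyramid the two axial positions differ from the three equatorial ones.
Placing the ligands in turn and identifying arrangements related by rotation or reflection leaves 7 distinct geometric isomers.
Of these, 3 lack any improper symmetry element and so occur as enantiomeric pairs, giving 7 + 3 = 10 stereoisomers in total.

10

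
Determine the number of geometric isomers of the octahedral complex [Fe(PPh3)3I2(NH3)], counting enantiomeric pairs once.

An octahedron has six vertices in three trans pairs; every non-trans pair is cis.
Systematic placement gives 3 geometric isomers: PPh3 mer, I trans; PPh3 mer, I cis; PPh3 fac, I cis.

3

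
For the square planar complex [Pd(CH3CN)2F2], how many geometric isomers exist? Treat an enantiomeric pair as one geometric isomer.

2

A square has two trans pairs of vertices; adjacent vertices are cis.
Systematic placement gives 2 geometric isomers: CH3CN cis; CH3CN trans.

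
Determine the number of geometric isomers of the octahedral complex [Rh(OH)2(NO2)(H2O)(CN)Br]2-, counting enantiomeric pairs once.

9

The six octahedral sites form three mutually perpendicular trans pairs.
Placing the ligands in turn and identifying arrangements related by rotation or reflection leaves 9 distinct geometric isomers.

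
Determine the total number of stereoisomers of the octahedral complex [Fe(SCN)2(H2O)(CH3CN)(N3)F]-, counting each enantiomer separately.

15

In an octahedral complex each vertex has one trans partner and four cis neighbours.
Exhaustive case analysis gives 9 geometric isomers.
Of these, 6 lack any improper symmetry element and so occur as enantiomeric pairs, giving 9 + 6 = 15 stereoisomers in total.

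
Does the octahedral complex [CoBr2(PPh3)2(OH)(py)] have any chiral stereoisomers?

The distinct arrangements are (6 in all): Br trans, PPh3 cis; Br trans, PPh3 trans; Br cis, PPh3 cis (3 arrangements, 2 chiral); Br cis, PPh3 trans.
Of these, 2 lack any improper symmetry element and so occur as enantiomeric pairs, giving 6 + 2 = 8 stereoisomers in total.

yes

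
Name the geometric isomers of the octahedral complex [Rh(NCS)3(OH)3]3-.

fac and mer

An octahedron has six vertices in three trans pairs; every non-trans pair is cis.
Systematic placement gives 2 geometric isomers: NCS mer; NCS fac.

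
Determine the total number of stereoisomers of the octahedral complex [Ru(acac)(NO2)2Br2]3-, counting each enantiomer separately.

4

An octahedron has six vertices in three trans pairs; every non-trans pair is cis.
Each acac is bidentate and must span two cis positions.
Systematic placement gives 3 geometric isomers: NO2 cis, Br trans; NO2 cis, Br cis (chiral); NO2 trans, Br cis.
One of these lacks any improper symmetry element and so occurs as an enantiomeric pair, giving 3 + 1 = 4 stereoisomers in total.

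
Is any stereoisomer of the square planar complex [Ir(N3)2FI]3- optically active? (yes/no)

In a square planar complex each vertex has one trans partner and two cis neighbours.
The distinct arrangements are (2 in all): N3 cis; N3 trans.
Each arrangement has an internal mirror plane or centre of symmetry, so none is chiral.

no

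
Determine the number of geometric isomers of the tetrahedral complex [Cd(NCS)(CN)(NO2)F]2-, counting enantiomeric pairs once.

1

In a tetrahedral complex all four positions are equivalent and every pair of ligands is adjacent — there is no cis/trans distinction.
Only one geometric arrangement is possible; it has no improper symmetry element, so it exists as a pair of enantiomers (2 stereoisomers).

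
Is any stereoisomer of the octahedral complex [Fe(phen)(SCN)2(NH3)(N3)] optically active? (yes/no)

In an octahedral complex each vertex has one trans partner and four cis neighbours.
Each phen is bidentate and must span two cis positions.
Systematic placement gives 4 geometric isomers: SCN cis (3 arrangements, 2 chiral); SCN trans.
Of these, 2 lack any improper symmetry element and so occur as enantiomeric pairs, giving 4 + 2 = 6 stereoisomers in total.

yes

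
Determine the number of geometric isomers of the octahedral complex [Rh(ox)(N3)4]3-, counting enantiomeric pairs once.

1

In an octahedral complex each vertex has one trans partner and four cis neighbours.
Each ox is bidentate and must span two cis positions.
Only one geometric arrangement is possible.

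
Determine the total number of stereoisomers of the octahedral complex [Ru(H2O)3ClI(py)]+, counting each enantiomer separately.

The six octahedral sites form three mutually perpendicular trans pairs.
Systematic placement gives 4 geometric isomers: H2O mer (3 arrangements); H2O fac (chiral).
One of these lacks any improper symmetry element and so occurs as an enantiomeric pair, giving 4 + 1 = 5 stereoisomers in total.

5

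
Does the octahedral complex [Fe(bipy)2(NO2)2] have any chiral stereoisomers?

In an octahedral complex each vertex has one trans partner and four cis neighbours.
Each bipy is bidentate and must span two cis positions.
Systematic placement gives 2 geometric isomers: NO2 trans; NO2 cis (chiral).
One of these lacks any improper symmetry element and so occurs as an enantiomeric pair, giving 2 + 1 = 3 stereoisomers in total.

yes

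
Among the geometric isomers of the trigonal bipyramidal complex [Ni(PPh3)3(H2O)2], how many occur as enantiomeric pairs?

In a trigonal bipyramid the two axial positions differ from the three equatorial ones.
Systematic placement gives 3 geometric isomers: H2O both axial; H2O one axial, one equatorial; H2O both equatorial.
Each arrangement has an internal mirror plane or centre of symmetry, so none is chiral.

0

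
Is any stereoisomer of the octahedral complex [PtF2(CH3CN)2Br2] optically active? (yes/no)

The six octahedral sites form three mutually perpendicular trans pairs.
Systematic placement gives 5 geometric isomers: F trans, CH3CN trans, Br trans; F cis, CH3CN cis, Br trans; F trans, CH3CN cis, Br cis; F cis, CH3CN cis, Br cis (chiral); F cis, CH3CN trans, Br cis.
One of these lacks any improper symmetry element and so occurs as an enantiomeric pair, giving 5 + 1 = 6 stereoisomers in total.

yes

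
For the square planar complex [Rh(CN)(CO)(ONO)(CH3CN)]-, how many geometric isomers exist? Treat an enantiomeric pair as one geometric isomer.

In a square planar complex each vertex has one trans partner and two cis neighbours.
Systematic placement gives 3 geometric isomers: (CH3CN/CO trans, CN/ONO trans); (CH3CN/ONO trans, CN/CO trans); (CH3CN/CN trans, CO/ONO trans).

3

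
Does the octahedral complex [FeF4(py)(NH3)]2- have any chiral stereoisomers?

There are 2 geometric isomers: py and NH3 mutually trans; py and NH3 mutually cis.
Each arrangement has an internal mirror plane or centre of symmetry, so none is chiral.

no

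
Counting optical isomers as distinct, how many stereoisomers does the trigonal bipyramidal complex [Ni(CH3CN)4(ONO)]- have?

2

A trigonal bipyramid has two axial and three equatorial sites, which are chemically inequivalent.
There are 2 geometric isomers: ONO equatorial; ONO axial.
Each arrangement has an internal mirror plane or centre of symmetry, so none is chiral.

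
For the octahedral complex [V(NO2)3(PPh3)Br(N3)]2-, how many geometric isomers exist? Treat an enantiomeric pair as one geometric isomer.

The six octahedral sites form three mutually perpendicular trans pairs.
There are 4 geometric isomers: NO2 mer (3 arrangements); NO2 fac (chiral).

4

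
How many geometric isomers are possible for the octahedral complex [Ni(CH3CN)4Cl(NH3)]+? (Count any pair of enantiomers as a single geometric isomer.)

In an octahedral complex each vertex has one trans partner and four cis neighbours.
The distinct arrangements are (2 in all): Cl and NH3 mutually trans; Cl and NH3 mutually cis.

2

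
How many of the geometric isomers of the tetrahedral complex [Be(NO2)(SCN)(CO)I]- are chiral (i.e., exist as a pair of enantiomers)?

1

All four vertices of a tetrahedron are equivalent and mutually adjacent, so cis/trans isomerism cannot arise.
Only one geometric arrangement is possible; it has no improper symmetry element, so it exists as a pair of enantiomers (2 stereoisomers).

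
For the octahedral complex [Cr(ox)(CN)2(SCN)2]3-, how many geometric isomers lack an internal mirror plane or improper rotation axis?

Each ox is bidentate and must span two cis positions.
The distinct arrangements are (3 in all): CN trans, SCN cis; CN cis, SCN cis (chiral); CN cis, SCN trans.
One of these lacks any improper symmetry element and so occurs as an enantiomeric pair, giving 3 + 1 = 4 stereoisomers in total.

1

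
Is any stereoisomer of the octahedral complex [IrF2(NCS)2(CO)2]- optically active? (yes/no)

Working through the distinct placements yields 5 geometric isomers: F trans, NCS trans, CO trans; F cis, NCS cis, CO trans; F cis, NCS trans, CO cis; F cis, NCS cis, CO cis (chiral); F trans, NCS cis, CO cis.
One of these lacks any improper symmetry element and so occurs as an enantiomeric pair, giving 5 + 1 = 6 stereoisomers in total.

yes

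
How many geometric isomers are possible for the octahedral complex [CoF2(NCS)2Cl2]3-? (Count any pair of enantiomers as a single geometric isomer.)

5

Working through the distinct placements yields 5 geometric isomers: F trans, NCS trans, Cl trans; F cis, NCS cis, Cl trans; F cis, NCS trans, Cl cis; F cis, NCS cis, Cl cis (chiral); F trans, NCS cis, Cl cis.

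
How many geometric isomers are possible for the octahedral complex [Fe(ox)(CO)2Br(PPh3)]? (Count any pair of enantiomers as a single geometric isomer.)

The six octahedral sites form three mutually perpendicular trans pairs.
Each ox is bidentate and must span two cis positions.
The distinct arrangements are (4 in all): CO cis (3 arrangements, 2 chiral); CO trans.

4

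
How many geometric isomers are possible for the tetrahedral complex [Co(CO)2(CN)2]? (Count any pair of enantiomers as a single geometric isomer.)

In a tetrahedral complex all four positions are equivalent and every pair of ligands is adjacent — there is no cis/trans distinction.
Only one geometric arrangement is possible.

1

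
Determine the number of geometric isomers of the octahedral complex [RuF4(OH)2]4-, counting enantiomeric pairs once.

The six octahedral sites form three mutually perpendicular trans pairs.
The distinct arrangements are (2 in all): OH trans; OH cis.

2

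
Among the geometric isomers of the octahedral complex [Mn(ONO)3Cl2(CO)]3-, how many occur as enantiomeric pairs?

0

In an octahedral complex each vertex has one trans partner and four cis neighbours.
Working through the distinct placements yields 3 geometric isomers: ONO mer, Cl cis; ONO mer, Cl trans; ONO fac, Cl cis.
Each arrangement has an internal mirror plane or centre of symmetry, so none is chiral.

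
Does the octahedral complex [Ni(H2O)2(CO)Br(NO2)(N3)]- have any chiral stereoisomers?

An octahedron has six vertices in three trans pairs; every non-trans pair is cis.
Systematic enumeration (placing each ligand type in turn and discarding arrangements equivalent by rotation or reflection) gives 9 geometric isomers.
Of these, 6 lack any improper symmetry element and so occur as enantiomeric pairs, giving 9 + 6 = 15 stereoisomers in total.

yes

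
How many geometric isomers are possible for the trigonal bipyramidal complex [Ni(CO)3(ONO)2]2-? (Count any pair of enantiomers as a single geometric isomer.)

3

A trigonal bipyramid has two axial and three equatorial sites, which are chemically inequivalent.
The distinct arrangements are (3 in all): ONO both equatorial; ONO one axial, one equatorial; ONO both axial.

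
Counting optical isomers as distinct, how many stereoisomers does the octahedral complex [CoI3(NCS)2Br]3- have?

3

The six octahedral sites form three mutually perpendicular trans pairs.
The distinct arrangements are (3 in all): I mer, NCS trans; I fac, NCS cis; I mer, NCS cis.
Each arrangement has an internal mirror plane or centre of symmetry, so none is chiral.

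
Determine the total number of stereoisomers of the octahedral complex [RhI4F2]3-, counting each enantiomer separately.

2

The six octahedral sites form three mutually perpendicular trans pairs.
The distinct arrangements are (2 in all): F trans; F cis.
Each arrangement has an internal mirror plane or centre of symmetry, so none is chiral.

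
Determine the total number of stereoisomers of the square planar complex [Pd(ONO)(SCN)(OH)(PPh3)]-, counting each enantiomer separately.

In a square planar complex each vertex has one trans partner and two cis neighbours.
Working through the distinct placements yields 3 geometric isomers: (OH/PPh3 trans, ONO/SCN trans); (OH/SCN trans, ONO/PPh3 trans); (OH/ONO trans, PPh3/SCN trans).
Each arrangement has an internal mirror plane or centre of symmetry, so none is chiral.

3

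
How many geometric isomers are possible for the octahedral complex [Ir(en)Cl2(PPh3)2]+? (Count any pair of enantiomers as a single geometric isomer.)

Each en is bidentate and must span two cis positions.
Systematic placement gives 3 geometric isomers: Cl trans, PPh3 cis; Cl cis, PPh3 cis (chiral); Cl cis, PPh3 trans.

3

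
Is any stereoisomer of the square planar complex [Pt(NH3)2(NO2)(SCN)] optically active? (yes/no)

no

Working through the distinct placements yields 2 geometric isomers: NH3 cis; NH3 trans.
Each arrangement has an internal mirror plane or centre of symmetry, so none is chiral.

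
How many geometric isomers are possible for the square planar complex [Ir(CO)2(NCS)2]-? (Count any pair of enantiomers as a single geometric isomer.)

2

Working through the distinct placements yields 2 geometric isomers: CO cis; CO trans.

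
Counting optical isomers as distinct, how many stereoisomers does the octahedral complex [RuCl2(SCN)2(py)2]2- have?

The six octahedral sites form three mutually perpendicular trans pairs.
The distinct arrangements are (5 in all): Cl trans, SCN trans, py trans; Cl trans, SCN cis, py cis; Cl cis, SCN cis, py trans; Cl cis, SCN cis, py cis (chiral); Cl cis, SCN trans, py cis.
One of these lacks any improper symmetry element and so occurs as an enantiomeric pair, giving 5 + 1 = 6 stereoisomers in total.

6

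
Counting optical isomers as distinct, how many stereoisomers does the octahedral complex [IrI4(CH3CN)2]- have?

An octahedron has six vertices in three trans pairs; every non-trans pair is cis.
Working through the distinct placements yields 2 geometric isomers: CH3CN trans; CH3CN cis.
Each arrangement has an internal mirror plane or centre of symmetry, so none is chiral.

2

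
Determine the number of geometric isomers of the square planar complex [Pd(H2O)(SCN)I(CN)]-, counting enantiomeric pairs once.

3

Systematic placement gives 3 geometric isomers: (CN/I trans, H2O/SCN trans); (CN/SCN trans, H2O/I trans); (CN/H2O trans, I/SCN trans).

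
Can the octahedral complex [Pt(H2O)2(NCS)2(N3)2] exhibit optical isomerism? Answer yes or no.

In an octahedral complex each vertex has one trans partner and four cis neighbours.
The distinct arrangements are (5 in all): H2O trans, NCS trans, N3 trans; H2O trans, NCS cis, N3 cis; H2O cis, NCS trans, N3 cis; H2O cis, NCS cis, N3 cis (chiral); H2O cis, NCS cis, N3 trans.
One of these lacks any improper symmetry element and so occurs as an enantiomeric pair, giving 5 + 1 = 6 stereoisomers in total.

yes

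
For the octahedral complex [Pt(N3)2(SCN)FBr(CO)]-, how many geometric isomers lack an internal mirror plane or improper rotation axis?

The six octahedral sites form three mutually perpendicular trans pairs.
Systematic enumeration (placing each ligand type in turn and discarding arrangements equivalent by rotation or reflection) gives 9 geometric isomers.
Of these, 6 lack any improper symmetry element and so occur as enantiomeric pairs, giving 9 + 6 = 15 stereoisomers in total.

6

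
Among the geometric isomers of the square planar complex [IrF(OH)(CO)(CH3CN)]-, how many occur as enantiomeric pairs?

In a square planar complex each vertex has one trans partner and two cis neighbours.
There are 3 geometric isomers: (CH3CN/F trans, CO/OH trans); (CH3CN/OH trans, CO/F trans); (CH3CN/CO trans, F/OH trans).
Each arrangement has an internal mirror plane or centre of symmetry, so none is chiral.

0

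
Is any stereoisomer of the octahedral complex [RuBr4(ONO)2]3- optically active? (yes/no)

no

There are 2 geometric isomers: ONO trans; ONO cis.
Each arrangement has an internal mirror plane or centre of symmetry, so none is chiral.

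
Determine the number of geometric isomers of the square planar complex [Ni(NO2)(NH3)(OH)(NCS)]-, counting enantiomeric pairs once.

In a square planar complex each vertex has one trans partner and two cis neighbours.
Systematic placement gives 3 geometric isomers: (NCS/NO2 trans, NH3/OH trans); (NCS/OH trans, NH3/NO2 trans); (NCS/NH3 trans, NO2/OH trans).

3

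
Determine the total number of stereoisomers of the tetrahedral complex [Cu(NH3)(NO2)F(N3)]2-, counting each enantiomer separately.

2

All four vertices of a tetrahedron are equivalent and mutually adjacent, so cis/trans isomerism cannot arise.
Only one geometric arrangement is possible; it has no improper symmetry element, so it exists as a pair of enantiomers (2 stereoisomers).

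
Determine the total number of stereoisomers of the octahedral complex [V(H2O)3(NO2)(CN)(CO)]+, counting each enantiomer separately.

The six octahedral sites form three mutually perpendicular trans pairs.
Systematic placement gives 4 geometric isomers: H2O mer (3 arrangements); H2O fac (chiral).
One of these lacks any improper symmetry element and so occurs as an enantiomeric pair, giving 4 + 1 = 5 stereoisomers in total.

5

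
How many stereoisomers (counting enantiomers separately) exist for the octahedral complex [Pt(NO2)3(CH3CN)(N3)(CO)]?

5

There are 4 geometric isomers: NO2 mer (3 arrangements); NO2 fac (chiral).
One of these lacks any improper symmetry element and so occurs as an enantiomeric pair, giving 4 + 1 = 5 stereoisomers in total.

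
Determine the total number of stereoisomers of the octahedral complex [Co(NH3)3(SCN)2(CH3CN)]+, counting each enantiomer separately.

An octahedron has six vertices in three trans pairs; every non-trans pair is cis.
Systematic placement gives 3 geometric isomers: NH3 mer, SCN trans; NH3 fac, SCN cis; NH3 mer, SCN cis.
Each arrangement has an internal mirror plane or centre of symmetry, so none is chiral.

3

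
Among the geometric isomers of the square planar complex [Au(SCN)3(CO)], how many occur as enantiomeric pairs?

In a square planar complex each vertex has one trans partner and two cis neighbours.
Only one geometric arrangement is possible.

0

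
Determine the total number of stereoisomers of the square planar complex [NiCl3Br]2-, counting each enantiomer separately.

1

A square has two trans pairs of vertices; adjacent vertices are cis.
Only one geometric arrangement is possible.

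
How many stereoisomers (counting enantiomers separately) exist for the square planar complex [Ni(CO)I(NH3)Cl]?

3

In a square planar complex each vertex has one trans partner and two cis neighbours.
Working through the distinct placements yields 3 geometric isomers: (CO/I trans, Cl/NH3 trans); (CO/NH3 trans, Cl/I trans); (CO/Cl trans, I/NH3 trans).
Each arrangement has an internal mirror plane or centre of symmetry, so none is chiral.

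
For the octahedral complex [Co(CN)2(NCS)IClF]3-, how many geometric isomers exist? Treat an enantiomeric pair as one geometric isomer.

9

An octahedron has six vertices in three trans pairs; every non-trans pair is cis.
Systematic enumeration (placing each ligand type in turn and discarding arrangements equivalent by rotation or reflection) gives 9 geometric isomers.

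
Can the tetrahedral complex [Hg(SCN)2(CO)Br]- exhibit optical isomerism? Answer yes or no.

Only one geometric arrangement is possible.

no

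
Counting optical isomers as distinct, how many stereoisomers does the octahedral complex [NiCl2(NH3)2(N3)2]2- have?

An octahedron has six vertices in three trans pairs; every non-trans pair is cis.
Systematic placement gives 5 geometric isomers: Cl trans, NH3 trans, N3 trans; Cl trans, NH3 cis, N3 cis; Cl cis, NH3 trans, N3 cis; Cl cis, NH3 cis, N3 cis (chiral); Cl cis, NH3 cis, N3 trans.
One of these lacks any improper symmetry element and so occurs as an enantiomeric pair, giving 5 + 1 = 6 stereoisomers in total.

6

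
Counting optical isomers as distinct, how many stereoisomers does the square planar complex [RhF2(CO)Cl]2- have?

A square has two trans pairs of vertices; adjacent vertices are cis.
Systematic placement gives 2 geometric isomers: F cis; F trans.
Each arrangement has an internal mirror plane or centre of symmetry, so none is chiral.

2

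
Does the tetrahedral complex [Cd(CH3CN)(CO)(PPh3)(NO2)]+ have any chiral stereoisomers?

yes

Only one geometric arrangement is possible; it has no improper symmetry element, so it exists as a pair of enantiomers (2 stereoisomers).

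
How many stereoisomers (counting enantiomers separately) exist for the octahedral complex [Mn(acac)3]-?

2

In an octahedral complex each vertex has one trans partner and four cis neighbours.
Each acac is bidentate and must span two cis positions.
Only one geometric arrangement is possible; it has no improper symmetry element, so it exists as a pair of enantiomers (2 stereoisomers).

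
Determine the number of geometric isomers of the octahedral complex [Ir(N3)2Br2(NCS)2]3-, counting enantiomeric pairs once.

5

The six octahedral sites form three mutually perpendicular trans pairs.
Working through the distinct placements yields 5 geometric isomers: N3 trans, Br trans, NCS trans; N3 cis, Br trans, NCS cis; N3 cis, Br cis, NCS trans; N3 cis, Br cis, NCS cis (chiral); N3 trans, Br cis, NCS cis.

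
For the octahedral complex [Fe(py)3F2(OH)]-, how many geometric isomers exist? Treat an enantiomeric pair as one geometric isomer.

3

In an octahedral complex each vertex has one trans partner and four cis neighbours.
Working through the distinct placements yields 3 geometric isomers: py mer, F trans; py mer, F cis; py fac, F cis.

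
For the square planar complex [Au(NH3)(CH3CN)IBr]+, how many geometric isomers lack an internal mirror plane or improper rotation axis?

0

In a square planar complex each vertex has one trans partner and two cis neighbours.
Systematic placement gives 3 geometric isomers: (Br/I trans, CH3CN/NH3 trans); (Br/NH3 trans, CH3CN/I trans); (Br/CH3CN trans, I/NH3 trans).
Each arrangement has an internal mirror plane or centre of symmetry, so none is chiral.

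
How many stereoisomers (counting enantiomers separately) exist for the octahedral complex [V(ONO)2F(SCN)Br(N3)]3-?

In an octahedral complex each vertex has one trans partner and four cis neighbours.
Exhaustive case analysis gives 9 geometric isomers.
Of these, 6 lack any improper symmetry element and so occur as enantiomeric pairs, giving 9 + 6 = 15 stereoisomers in total.

15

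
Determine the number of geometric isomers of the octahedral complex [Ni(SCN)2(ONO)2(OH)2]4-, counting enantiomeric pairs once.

5

The six octahedral sites form three mutually perpendicular trans pairs.
The distinct arrangements are (5 in all): SCN trans, ONO trans, OH trans; SCN cis, ONO cis, OH trans; SCN trans, ONO cis, OH cis; SCN cis, ONO cis, OH cis (chiral); SCN cis, ONO trans, OH cis.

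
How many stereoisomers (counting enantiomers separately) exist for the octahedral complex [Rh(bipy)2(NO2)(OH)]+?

3

An octahedron has six vertices in three trans pairs; every non-trans pair is cis.
Each bipy is bidentate and must span two cis positions.
Systematic placement gives 2 geometric isomers: NO2 and OH mutually trans; NO2 and OH mutually cis (chiral).
One of these lacks any improper symmetry element and so occurs as an enantiomeric pair, giving 2 + 1 = 3 stereoisomers in total.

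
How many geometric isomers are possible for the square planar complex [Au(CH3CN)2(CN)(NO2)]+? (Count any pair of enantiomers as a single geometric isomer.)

2

A square has two trans pairs of vertices; adjacent vertices are cis.
The distinct arrangements are (2 in all): CH3CN cis; CH3CN trans.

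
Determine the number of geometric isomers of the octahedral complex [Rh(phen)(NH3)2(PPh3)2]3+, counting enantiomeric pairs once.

3

Each phen is bidentate and must span two cis positions.
There are 3 geometric isomers: NH3 trans, PPh3 cis; NH3 cis, PPh3 cis (chiral); NH3 cis, PPh3 trans.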